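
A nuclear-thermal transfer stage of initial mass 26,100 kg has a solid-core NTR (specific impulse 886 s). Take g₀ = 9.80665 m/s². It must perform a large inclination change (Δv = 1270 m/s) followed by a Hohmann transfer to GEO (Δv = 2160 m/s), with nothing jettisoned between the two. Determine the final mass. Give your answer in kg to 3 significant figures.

final mass ≈ 17600 kg

v_e = Isp · g₀ = 886 × 9.80665 = 8688.7 m/s.
After the first burn: m = 26100 × exp(−1270/8688.7) = 26100 × 0.86401 = 22,550.7 kg.
After the second burn: m = 22,550.7 × exp(−2160/8688.7) = 22,550.7 × 0.77989 = 17,587.1 kg.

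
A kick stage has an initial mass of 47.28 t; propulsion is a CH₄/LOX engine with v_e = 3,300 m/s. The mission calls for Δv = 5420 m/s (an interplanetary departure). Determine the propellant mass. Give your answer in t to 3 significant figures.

m₀/m_f = exp(Δv / v_e) = exp(5420 / 3300.0) = exp(1.6424) = 5.1677.
m_f = 47.28 / 5.1677 = 9.14914 t, so propellant = m₀ − m_f = 47.28 − 9.14914 = 38.13086 t.

propellant mass ≈ 38.1 t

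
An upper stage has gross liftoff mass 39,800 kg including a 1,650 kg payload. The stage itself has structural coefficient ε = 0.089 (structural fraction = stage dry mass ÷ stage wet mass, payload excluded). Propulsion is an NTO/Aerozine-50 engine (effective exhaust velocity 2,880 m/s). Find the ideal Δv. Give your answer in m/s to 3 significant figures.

Stage wet mass = m₀ − payload = 39,800 − 1,650 = 38,150 kg.
Stage dry mass = ε × stage wet mass = 0.089 × 38,150 = 3,395.35 kg.
Burnout mass m_f = stage dry + payload = 3,395.35 + 1,650 = 5,045.35 kg.
Using Δv = v_e ln(m₀/m_f): Δv = v_e · ln(39,800/5,045.35) = 2880.0 × ln(7.888) = 2880.0 × 2.0654 ≈ 5948 m/s.

Δv ≈ 5950 m/s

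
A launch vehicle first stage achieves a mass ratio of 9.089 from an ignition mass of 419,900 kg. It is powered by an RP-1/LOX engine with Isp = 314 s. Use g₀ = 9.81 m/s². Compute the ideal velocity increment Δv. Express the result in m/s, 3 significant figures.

v_e = Isp · g₀ = 314 × 9.81 = 3080.3 m/s.
Δv = v_e · ln(9.089) = 3080.3 × 2.2071 ≈ 6798.5 m/s.

Δv ≈ 6800 m/s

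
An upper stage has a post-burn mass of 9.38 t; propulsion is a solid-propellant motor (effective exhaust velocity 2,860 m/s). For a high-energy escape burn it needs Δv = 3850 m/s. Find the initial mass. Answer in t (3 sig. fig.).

From the ideal rocket equation, m₀/m_f = exp(Δv / v_e) = exp(3850 / 2860.0) = exp(1.3462) = 3.8426.
m₀ = m_f × 3.8426 = 9.38 × 3.8426 = 36.0436 t.

initial mass ≈ 36.0 t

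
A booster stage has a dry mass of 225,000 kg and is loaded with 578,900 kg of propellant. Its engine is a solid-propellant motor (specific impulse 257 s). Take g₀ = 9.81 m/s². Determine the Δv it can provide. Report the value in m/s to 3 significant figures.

Δv ≈ 3210 m/s

v_e = Isp · g₀ = 257 × 9.81 = 2521.2 m/s.
m₀ = m_dry + m_prop = 225,000 + 578,900 = 803,900 kg.
By the Tsiolkovsky rocket equation, Δv = v_e · ln(m₀/m_f) = 2521.2 × ln(3.573) = 2521.2 × 1.2734 ≈ 3210.4 m/s.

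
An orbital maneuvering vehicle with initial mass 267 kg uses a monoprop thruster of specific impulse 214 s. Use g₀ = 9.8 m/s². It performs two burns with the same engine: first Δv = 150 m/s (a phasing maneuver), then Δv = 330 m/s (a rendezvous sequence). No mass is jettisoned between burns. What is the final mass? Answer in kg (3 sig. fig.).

final mass ≈ 212 kg

v_e = Isp · g₀ = 214 × 9.8 = 2097.2 m/s.
After the first burn: m = 267 × exp(−150/2097.2) = 267 × 0.93097 = 248.569 kg.
After the second burn: m = 248.569 × exp(−330/2097.2) = 248.569 × 0.85440 = 212.377 kg.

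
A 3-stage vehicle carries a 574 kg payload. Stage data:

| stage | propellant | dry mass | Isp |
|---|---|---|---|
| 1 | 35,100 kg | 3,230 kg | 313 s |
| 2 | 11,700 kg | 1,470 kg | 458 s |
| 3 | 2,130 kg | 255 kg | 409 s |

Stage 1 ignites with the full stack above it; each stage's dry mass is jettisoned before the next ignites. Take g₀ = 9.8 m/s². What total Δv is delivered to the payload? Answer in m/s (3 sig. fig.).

Δv ≈ 14100 m/s

Ignition mass of stage 1 = 35,100+3,230 + 11,700+1,470 + 2,130+255 + 574 = 54,459 kg.
Stage 1: m₀ = 54,459 kg, m_f = 54,459 − 35,100 = 19,359 kg; Δv = 313×9.8×ln(2.813) = 3067.4×1.0343 ≈ 3173 m/s.
Stage 2: m₀ = 16,129 kg, m_f = 16,129 − 11,700 = 4,429 kg; Δv = 458×9.8×ln(3.642) = 4488.4×1.2924 ≈ 5801 m/s.
Stage 3: m₀ = 2,959 kg, m_f = 2,959 − 2,130 = 829 kg; Δv = 409×9.8×ln(3.569) = 4008.2×1.2724 ≈ 5100 m/s.
Total Δv = 3173 + 5801 + 5100 = 14074 m/s.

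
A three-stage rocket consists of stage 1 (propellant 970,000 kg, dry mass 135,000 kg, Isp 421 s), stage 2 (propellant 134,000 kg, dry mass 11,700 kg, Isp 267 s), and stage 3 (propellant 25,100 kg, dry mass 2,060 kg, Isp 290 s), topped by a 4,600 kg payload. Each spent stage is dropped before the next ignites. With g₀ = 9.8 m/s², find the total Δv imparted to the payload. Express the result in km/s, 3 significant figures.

Ignition mass of stage 1 = 970,000+135,000 + 134,000+11,700 + 25,100+2,060 + 4,600 = 1,282,460 kg.
Stage 1: m₀ = 1,282,460 kg, m_f = 1,282,460 − 970,000 = 312,460 kg; Δv = 421×9.8×ln(4.104) = 4125.8×1.4121 ≈ 5826 m/s.
Stage 2: m₀ = 177,460 kg, m_f = 177,460 − 134,000 = 43,460 kg; Δv = 267×9.8×ln(4.083) = 2616.6×1.4069 ≈ 3681 m/s.
Stage 3: m₀ = 31,760 kg, m_f = 31,760 − 25,100 = 6,660 kg; Δv = 290×9.8×ln(4.769) = 2842.0×1.5621 ≈ 4439 m/s.
Total Δv = 5826 + 3681 + 4439 = 13946 m/s.

Δv ≈ 13.9 km/s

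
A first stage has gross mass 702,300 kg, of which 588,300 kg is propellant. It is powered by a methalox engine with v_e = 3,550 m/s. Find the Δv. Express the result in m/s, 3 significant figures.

m_f = m₀ − m_prop = 702,300 − 588,300 = 114,000 kg.
Using Δv = v_e ln(m₀/m_f): Δv = v_e · ln(m₀/m_f) = 3550.0 × ln(6.161) = 3550.0 × 1.8182 ≈ 6454.5 m/s.

Δv ≈ 6450 m/s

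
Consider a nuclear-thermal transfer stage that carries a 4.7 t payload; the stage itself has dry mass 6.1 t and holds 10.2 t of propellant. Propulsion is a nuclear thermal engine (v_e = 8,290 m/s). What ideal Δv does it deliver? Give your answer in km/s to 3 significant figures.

m₀ = payload + dry + propellant = 4.7 + 6.1 + 10.2 = 21 t.
m_f = payload + dry = 4.7 + 6.1 = 10.8 t.
From the ideal rocket equation, Δv = v_e · ln(m₀/m_f) = 8290.0 × ln(1.944) = 8290.0 × 0.6650 ≈ 5512.7 m/s.

Δv ≈ 5.51 km/s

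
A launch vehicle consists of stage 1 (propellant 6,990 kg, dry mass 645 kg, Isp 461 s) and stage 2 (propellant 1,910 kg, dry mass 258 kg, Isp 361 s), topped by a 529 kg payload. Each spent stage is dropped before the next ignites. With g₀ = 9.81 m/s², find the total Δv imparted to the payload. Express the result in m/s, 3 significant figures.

Δv ≈ 9470 m/s

Ignition mass of stage 1 = 6,990+645 + 1,910+258 + 529 = 10,332 kg.
Stage 1: m₀ = 10,332 kg, m_f = 10,332 − 6,990 = 3,342 kg; Δv = 461×9.81×ln(3.092) = 4522.4×1.1287 ≈ 5104 m/s.
Stage 2: m₀ = 2,697 kg, m_f = 2,697 − 1,910 = 787 kg; Δv = 361×9.81×ln(3.427) = 3541.4×1.2317 ≈ 4362 m/s.
Total Δv = 5104 + 4362 = 9466 m/s.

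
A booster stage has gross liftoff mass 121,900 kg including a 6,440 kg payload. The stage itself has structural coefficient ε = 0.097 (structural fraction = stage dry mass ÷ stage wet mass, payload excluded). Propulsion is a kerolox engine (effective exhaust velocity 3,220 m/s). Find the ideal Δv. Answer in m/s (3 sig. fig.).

Δv ≈ 6220 m/s

Stage wet mass = m₀ − payload = 121,900 − 6,440 = 115,460 kg.
Stage dry mass = ε × stage wet mass = 0.097 × 115,460 = 11,199.6 kg.
Burnout mass m_f = stage dry + payload = 11,199.6 + 6,440 = 17,639.6 kg.
Δv = v_e · ln(121,900/17,639.6) = 3220.0 × ln(6.911) = 3220.0 × 1.9331 ≈ 6224 m/s.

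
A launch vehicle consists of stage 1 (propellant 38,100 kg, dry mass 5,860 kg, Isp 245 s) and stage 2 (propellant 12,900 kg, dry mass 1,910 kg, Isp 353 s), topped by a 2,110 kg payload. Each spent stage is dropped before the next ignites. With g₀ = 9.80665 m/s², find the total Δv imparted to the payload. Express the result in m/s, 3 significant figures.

Δv ≈ 7340 m/s

Ignition mass of stage 1 = 38,100+5,860 + 12,900+1,910 + 2,110 = 60,880 kg.
Stage 1: m₀ = 60,880 kg, m_f = 60,880 − 38,100 = 22,780 kg; Δv = 245×9.80665×ln(2.673) = 2402.6×0.9830 ≈ 2362 m/s.
Stage 2: m₀ = 16,920 kg, m_f = 16,920 − 12,900 = 4,020 kg; Δv = 353×9.80665×ln(4.209) = 3461.7×1.4372 ≈ 4975 m/s.
Total Δv = 2362 + 4975 = 7337 m/s.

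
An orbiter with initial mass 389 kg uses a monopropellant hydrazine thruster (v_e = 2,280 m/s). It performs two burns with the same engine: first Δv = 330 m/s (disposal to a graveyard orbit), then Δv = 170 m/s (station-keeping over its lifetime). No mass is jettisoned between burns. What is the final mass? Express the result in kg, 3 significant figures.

final mass ≈ 312 kg

After the first burn: m = 389 × exp(−330/2280.0) = 389 × 0.86525 = 336.582 kg.
After the second burn: m = 336.582 × exp(−170/2280.0) = 336.582 × 0.92815 = 312.399 kg.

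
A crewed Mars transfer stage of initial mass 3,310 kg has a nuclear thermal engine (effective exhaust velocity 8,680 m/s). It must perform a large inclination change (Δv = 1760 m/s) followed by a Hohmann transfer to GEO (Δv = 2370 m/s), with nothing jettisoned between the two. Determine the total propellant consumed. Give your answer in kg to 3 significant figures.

After the first burn: m = 3310 × exp(−1760/8680.0) = 3310 × 0.81647 = 2,702.52 kg.
After the second burn: m = 2,702.52 × exp(−2370/8680.0) = 2,702.52 × 0.76106 = 2,056.78 kg.
Total propellant = m₀ − m_final = 3310 − 2,056.78 = 1,253.22 kg.

total propellant consumed ≈ 1250 kg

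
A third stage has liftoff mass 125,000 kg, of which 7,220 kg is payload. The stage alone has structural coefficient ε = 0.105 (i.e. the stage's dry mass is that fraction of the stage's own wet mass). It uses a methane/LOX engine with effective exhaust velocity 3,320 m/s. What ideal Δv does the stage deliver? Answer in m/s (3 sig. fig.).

Stage wet mass = m₀ − payload = 125,000 − 7,220 = 117,780 kg.
Stage dry mass = ε × stage wet mass = 0.105 × 117,780 = 12,366.9 kg.
Burnout mass m_f = stage dry + payload = 12,366.9 + 7,220 = 19,586.9 kg.
By the Tsiolkovsky rocket equation, Δv = v_e · ln(125,000/19,586.9) = 3320.0 × ln(6.382) = 3320.0 × 1.8535 ≈ 6153 m/s.

Δv ≈ 6150 m/s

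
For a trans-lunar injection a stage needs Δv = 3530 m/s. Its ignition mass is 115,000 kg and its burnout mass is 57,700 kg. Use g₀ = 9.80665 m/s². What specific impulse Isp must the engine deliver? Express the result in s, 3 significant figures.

Isp ≈ 522 s

ln(m₀/m_f) = ln(115000/57700) = ln(1.993) = 0.6897.
v_e = Δv / ln(m₀/m_f) = 3530 / 0.6897 = 5118.4 m/s.
Isp = v_e / g₀ = 5118.4 / 9.80665 = 521.9 s.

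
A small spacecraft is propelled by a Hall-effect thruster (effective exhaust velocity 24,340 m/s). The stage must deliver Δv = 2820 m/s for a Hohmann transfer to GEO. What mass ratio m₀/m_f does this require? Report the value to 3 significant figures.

Rocket equation: m₀/m_f = exp(Δv / v_e) = exp(2820 / 24340.0) = exp(0.1159) = 1.1228.

mass ratio ≈ 1.12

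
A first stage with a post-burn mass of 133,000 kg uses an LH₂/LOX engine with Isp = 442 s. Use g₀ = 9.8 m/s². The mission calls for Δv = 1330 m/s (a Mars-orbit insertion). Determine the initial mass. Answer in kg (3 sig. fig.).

initial mass ≈ 181000 kg

v_e = Isp · g₀ = 442 × 9.8 = 4331.6 m/s.
m₀/m_f = exp(Δv / v_e) = exp(1330 / 4331.6) = exp(0.3070) = 1.3594.
m₀ = m_f × 1.3594 = 133,000 × 1.3594 = 180,800 kg.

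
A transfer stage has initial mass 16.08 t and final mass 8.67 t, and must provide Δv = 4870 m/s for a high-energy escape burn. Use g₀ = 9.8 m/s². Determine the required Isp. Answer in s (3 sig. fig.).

Isp ≈ 804 s

ln(m₀/m_f) = ln(16080/8670) = ln(1.855) = 0.6177.
By the Tsiolkovsky rocket equation, v_e = Δv / ln(m₀/m_f) = 4870 / 0.6177 = 7884.0 m/s.
Isp = v_e / g₀ = 7884.0 / 9.8 = 804.5 s.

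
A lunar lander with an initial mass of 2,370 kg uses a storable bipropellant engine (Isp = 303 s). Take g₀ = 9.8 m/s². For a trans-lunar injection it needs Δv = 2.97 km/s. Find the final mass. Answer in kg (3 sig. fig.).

final mass ≈ 872 kg

v_e = Isp · g₀ = 303 × 9.8 = 2969.4 m/s.
Rocket equation: m₀/m_f = exp(Δv / v_e) = exp(2970 / 2969.4) = exp(1.0002) = 2.7188.
m_f = m₀ / 2.7188 = 2,370 / 2.7188 = 871.708 kg.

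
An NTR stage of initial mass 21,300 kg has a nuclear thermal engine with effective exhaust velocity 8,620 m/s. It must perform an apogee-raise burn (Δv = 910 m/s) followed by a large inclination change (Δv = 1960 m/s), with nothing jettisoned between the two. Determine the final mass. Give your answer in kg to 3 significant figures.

final mass ≈ 15300 kg

After the first burn: m = 21300 × exp(−910/8620.0) = 21300 × 0.89981 = 19,166 kg.
After the second burn: m = 19,166 × exp(−1960/8620.0) = 19,166 × 0.79662 = 15,268 kg.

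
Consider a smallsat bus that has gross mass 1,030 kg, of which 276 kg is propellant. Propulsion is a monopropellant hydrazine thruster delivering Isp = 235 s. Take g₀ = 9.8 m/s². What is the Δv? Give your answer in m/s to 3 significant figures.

Δv ≈ 718 m/s

v_e = Isp · g₀ = 235 × 9.8 = 2303.0 m/s.
m_f = m₀ − m_prop = 1,030 − 276 = 754 kg.
Rocket equation: Δv = v_e · ln(m₀/m_f) = 2303.0 × ln(1.366) = 2303.0 × 0.3119 ≈ 718.4 m/s.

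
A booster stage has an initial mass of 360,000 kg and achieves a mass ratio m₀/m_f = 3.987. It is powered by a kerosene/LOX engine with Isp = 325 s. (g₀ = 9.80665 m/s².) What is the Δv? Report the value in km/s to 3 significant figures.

Δv ≈ 4.41 km/s

v_e = Isp · g₀ = 325 × 9.80665 = 3187.2 m/s.
Δv = v_e · ln(3.987) = 3187.2 × 1.3830 ≈ 4408.0 m/s.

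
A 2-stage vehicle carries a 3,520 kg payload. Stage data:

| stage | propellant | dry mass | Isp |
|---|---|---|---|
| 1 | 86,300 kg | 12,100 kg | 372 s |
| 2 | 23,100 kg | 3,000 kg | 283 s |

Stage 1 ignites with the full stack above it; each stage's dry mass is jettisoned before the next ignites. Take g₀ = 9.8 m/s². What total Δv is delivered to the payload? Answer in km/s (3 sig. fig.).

Ignition mass of stage 1 = 86,300+12,100 + 23,100+3,000 + 3,520 = 128,020 kg.
Stage 1: m₀ = 128,020 kg, m_f = 128,020 − 86,300 = 41,720 kg; Δv = 372×9.8×ln(3.069) = 3645.6×1.1212 ≈ 4087 m/s.
Stage 2: m₀ = 29,620 kg, m_f = 29,620 − 23,100 = 6,520 kg; Δv = 283×9.8×ln(4.543) = 2773.4×1.5136 ≈ 4198 m/s.
Total Δv = 4087 + 4198 = 8285 m/s.

Δv ≈ 8.29 km/s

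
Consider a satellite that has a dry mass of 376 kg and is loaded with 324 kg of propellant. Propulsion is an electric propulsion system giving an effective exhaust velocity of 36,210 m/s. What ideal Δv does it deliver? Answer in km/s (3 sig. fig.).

m₀ = m_dry + m_prop = 376 + 324 = 700 kg.
Using Δv = v_e ln(m₀/m_f): Δv = v_e · ln(m₀/m_f) = 36210.0 × ln(1.862) = 36210.0 × 0.6215 ≈ 22504.2 m/s.

Δv ≈ 22.5 km/s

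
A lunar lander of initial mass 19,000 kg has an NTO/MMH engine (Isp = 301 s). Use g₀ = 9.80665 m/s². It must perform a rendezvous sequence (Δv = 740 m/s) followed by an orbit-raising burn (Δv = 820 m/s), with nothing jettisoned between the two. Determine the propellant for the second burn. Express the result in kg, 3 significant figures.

v_e = Isp · g₀ = 301 × 9.80665 = 2951.8 m/s.
After the first burn: m = 19000 × exp(−740/2951.8) = 19000 × 0.77826 = 14,786.9 kg.
After the second burn: m = 14,786.9 × exp(−820/2951.8) = 14,786.9 × 0.75745 = 11,200.3 kg.
Second-burn propellant = 14,786.9 − 11,200.3 = 3,586.6 kg.

propellant for the second burn ≈ 3590 kg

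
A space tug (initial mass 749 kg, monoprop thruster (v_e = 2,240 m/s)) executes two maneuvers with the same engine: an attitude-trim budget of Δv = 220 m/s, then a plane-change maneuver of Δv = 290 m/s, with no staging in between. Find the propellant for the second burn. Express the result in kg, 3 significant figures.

propellant for the second burn ≈ 82.4 kg

After the first burn: m = 749 × exp(−220/2240.0) = 749 × 0.90645 = 678.931 kg.
After the second burn: m = 678.931 × exp(−290/2240.0) = 678.931 × 0.87857 = 596.488 kg.
Second-burn propellant = 678.931 − 596.488 = 82.443 kg.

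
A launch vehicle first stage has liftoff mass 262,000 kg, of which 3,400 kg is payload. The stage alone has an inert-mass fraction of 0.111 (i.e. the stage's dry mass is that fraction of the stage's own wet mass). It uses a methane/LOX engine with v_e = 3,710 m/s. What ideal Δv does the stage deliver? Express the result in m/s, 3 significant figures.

Δv ≈ 7790 m/s

Stage wet mass = m₀ − payload = 262,000 − 3,400 = 258,600 kg.
Stage dry mass = ε × stage wet mass = 0.111 × 258,600 = 28,704.6 kg.
Burnout mass m_f = stage dry + payload = 28,704.6 + 3,400 = 32,104.6 kg.
Δv = v_e · ln(262,000/32,104.6) = 3710.0 × ln(8.161) = 3710.0 × 2.0993 ≈ 7789 m/s.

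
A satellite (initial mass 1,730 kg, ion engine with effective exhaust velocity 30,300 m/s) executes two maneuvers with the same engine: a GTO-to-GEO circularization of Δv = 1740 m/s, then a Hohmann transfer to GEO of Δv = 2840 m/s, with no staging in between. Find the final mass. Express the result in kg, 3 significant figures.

After the first burn: m = 1730 × exp(−1740/30300.0) = 1730 × 0.94419 = 1,633.45 kg.
After the second burn: m = 1,633.45 × exp(−2840/30300.0) = 1,633.45 × 0.91053 = 1,487.31 kg.

final mass ≈ 1490 kg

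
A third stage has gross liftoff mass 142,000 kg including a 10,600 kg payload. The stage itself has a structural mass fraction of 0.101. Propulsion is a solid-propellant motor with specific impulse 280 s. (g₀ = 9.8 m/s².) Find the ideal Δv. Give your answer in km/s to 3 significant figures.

Stage wet mass = m₀ − payload = 142,000 − 10,600 = 131,400 kg.
Stage dry mass = ε × stage wet mass = 0.101 × 131,400 = 13,271.4 kg.
Burnout mass m_f = stage dry + payload = 13,271.4 + 10,600 = 23,871.4 kg.
v_e = Isp · g₀ = 280 × 9.8 = 2744.0 m/s.
Using Δv = v_e ln(m₀/m_f): Δv = v_e · ln(142,000/23,871.4) = 2744.0 × ln(5.949) = 2744.0 × 1.7831 ≈ 4893 m/s.

Δv ≈ 4.89 km/s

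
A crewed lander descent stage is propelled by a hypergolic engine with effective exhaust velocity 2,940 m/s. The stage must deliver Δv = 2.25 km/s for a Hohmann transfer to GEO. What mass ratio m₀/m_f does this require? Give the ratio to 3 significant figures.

m₀/m_f = exp(Δv / v_e) = exp(2250 / 2940.0) = exp(0.7653) = 2.1497.

mass ratio ≈ 2.15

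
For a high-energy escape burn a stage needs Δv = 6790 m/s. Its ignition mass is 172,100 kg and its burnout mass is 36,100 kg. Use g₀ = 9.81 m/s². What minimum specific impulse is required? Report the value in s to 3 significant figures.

Isp ≈ 443 s

ln(m₀/m_f) = ln(172100/36100) = ln(4.767) = 1.5618.
v_e = Δv / ln(m₀/m_f) = 6790 / 1.5618 = 4347.6 m/s.
Isp = v_e / g₀ = 4347.6 / 9.81 = 443.2 s.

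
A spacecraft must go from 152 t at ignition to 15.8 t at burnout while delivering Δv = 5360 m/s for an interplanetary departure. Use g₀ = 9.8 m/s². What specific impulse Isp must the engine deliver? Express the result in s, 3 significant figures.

ln(m₀/m_f) = ln(152000/15800) = ln(9.62) = 2.2639.
v_e = Δv / ln(m₀/m_f) = 5360 / 2.2639 = 2367.6 m/s.
Isp = v_e / g₀ = 2367.6 / 9.8 = 241.6 s.

Isp ≈ 242 s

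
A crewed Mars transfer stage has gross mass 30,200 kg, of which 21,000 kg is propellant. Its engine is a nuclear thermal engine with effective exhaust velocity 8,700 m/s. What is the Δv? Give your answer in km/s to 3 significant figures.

Δv ≈ 10.3 km/s

m_f = m₀ − m_prop = 30,200 − 21,000 = 9,200 kg.
Using Δv = v_e ln(m₀/m_f): Δv = v_e · ln(m₀/m_f) = 8700.0 × ln(3.283) = 8700.0 × 1.1886 ≈ 10341.2 m/s.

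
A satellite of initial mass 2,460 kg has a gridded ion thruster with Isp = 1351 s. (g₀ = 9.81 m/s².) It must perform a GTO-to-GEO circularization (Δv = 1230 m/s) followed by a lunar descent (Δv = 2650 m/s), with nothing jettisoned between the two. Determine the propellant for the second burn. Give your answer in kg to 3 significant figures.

propellant for the second burn ≈ 406 kg

v_e = Isp · g₀ = 1351 × 9.81 = 13253.3 m/s.
After the first burn: m = 2460 × exp(−1230/13253.3) = 2460 × 0.91137 = 2,241.97 kg.
After the second burn: m = 2,241.97 × exp(−2650/13253.3) = 2,241.97 × 0.81877 = 1,835.66 kg.
Second-burn propellant = 2,241.97 − 1,835.66 = 406.31 kg.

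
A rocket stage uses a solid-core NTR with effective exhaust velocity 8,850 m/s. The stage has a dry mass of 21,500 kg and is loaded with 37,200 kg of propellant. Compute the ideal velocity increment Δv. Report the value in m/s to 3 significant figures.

m₀ = m_dry + m_prop = 21,500 + 37,200 = 58,700 kg.
From the ideal rocket equation, Δv = v_e · ln(m₀/m_f) = 8850.0 × ln(2.73) = 8850.0 × 1.0044 ≈ 8888.8 m/s.

Δv ≈ 8890 m/s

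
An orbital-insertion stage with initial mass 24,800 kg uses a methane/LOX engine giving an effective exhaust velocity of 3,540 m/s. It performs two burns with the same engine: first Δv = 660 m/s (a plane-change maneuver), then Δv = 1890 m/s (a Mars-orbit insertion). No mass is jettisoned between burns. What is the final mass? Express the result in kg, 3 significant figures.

After the first burn: m = 24800 × exp(−660/3540.0) = 24800 × 0.82991 = 20,581.8 kg.
After the second burn: m = 20,581.8 × exp(−1890/3540.0) = 20,581.8 × 0.58631 = 12,067.3 kg.

final mass ≈ 12100 kg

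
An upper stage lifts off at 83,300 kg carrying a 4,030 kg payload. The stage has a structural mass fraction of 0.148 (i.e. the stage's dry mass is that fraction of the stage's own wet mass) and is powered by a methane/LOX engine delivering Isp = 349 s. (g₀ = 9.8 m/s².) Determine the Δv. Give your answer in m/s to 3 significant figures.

Δv ≈ 5690 m/s

Stage wet mass = m₀ − payload = 83,300 − 4,030 = 79,270 kg.
Stage dry mass = ε × stage wet mass = 0.148 × 79,270 = 11,732 kg.
Burnout mass m_f = stage dry + payload = 11,732 + 4,030 = 15,762 kg.
v_e = Isp · g₀ = 349 × 9.8 = 3420.2 m/s.
Δv = v_e · ln(83,300/15,762) = 3420.2 × ln(5.285) = 3420.2 × 1.6648 ≈ 5694 m/s.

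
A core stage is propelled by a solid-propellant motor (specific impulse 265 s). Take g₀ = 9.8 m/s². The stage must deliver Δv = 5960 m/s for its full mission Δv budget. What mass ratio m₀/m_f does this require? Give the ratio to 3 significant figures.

v_e = Isp · g₀ = 265 × 9.8 = 2597.0 m/s.
m₀/m_f = exp(Δv / v_e) = exp(5960 / 2597.0) = exp(2.2950) = 9.9240.

mass ratio ≈ 9.92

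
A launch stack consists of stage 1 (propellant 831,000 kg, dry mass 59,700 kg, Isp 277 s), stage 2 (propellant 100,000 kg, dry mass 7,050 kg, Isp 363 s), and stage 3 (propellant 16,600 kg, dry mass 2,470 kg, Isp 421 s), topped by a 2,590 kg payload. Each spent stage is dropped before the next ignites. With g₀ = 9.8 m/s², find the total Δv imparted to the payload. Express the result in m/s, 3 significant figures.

Δv ≈ 15900 m/s

Ignition mass of stage 1 = 831,000+59,700 + 100,000+7,050 + 16,600+2,470 + 2,590 = 1,019,410 kg.
Stage 1: m₀ = 1,019,410 kg, m_f = 1,019,410 − 831,000 = 188,410 kg; Δv = 277×9.8×ln(5.411) = 2714.6×1.6884 ≈ 4583 m/s.
Stage 2: m₀ = 128,710 kg, m_f = 128,710 − 100,000 = 28,710 kg; Δv = 363×9.8×ln(4.483) = 3557.4×1.5003 ≈ 5337 m/s.
Stage 3: m₀ = 21,660 kg, m_f = 21,660 − 16,600 = 5,060 kg; Δv = 421×9.8×ln(4.281) = 4125.8×1.4541 ≈ 5999 m/s.
Total Δv = 4583 + 5337 + 5999 = 15919 m/s.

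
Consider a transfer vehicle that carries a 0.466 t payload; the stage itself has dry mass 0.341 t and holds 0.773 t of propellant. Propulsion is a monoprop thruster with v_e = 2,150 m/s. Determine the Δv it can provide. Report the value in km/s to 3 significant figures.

m₀ = payload + dry + propellant = 0.466 + 0.341 + 0.773 = 1.58 t.
m_f = payload + dry = 0.466 + 0.341 = 0.807 t.
Rocket equation: Δv = v_e · ln(m₀/m_f) = 2150.0 × ln(1.958) = 2150.0 × 0.6719 ≈ 1444.5 m/s.

Δv ≈ 1.44 km/s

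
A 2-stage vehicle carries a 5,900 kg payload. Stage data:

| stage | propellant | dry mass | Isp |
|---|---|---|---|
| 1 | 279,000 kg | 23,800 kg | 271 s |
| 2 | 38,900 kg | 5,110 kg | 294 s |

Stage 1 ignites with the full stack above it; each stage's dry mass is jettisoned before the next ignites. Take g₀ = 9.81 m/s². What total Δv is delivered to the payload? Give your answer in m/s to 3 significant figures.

Δv ≈ 8520 m/s

Ignition mass of stage 1 = 279,000+23,800 + 38,900+5,110 + 5,900 = 352,710 kg.
Stage 1: m₀ = 352,710 kg, m_f = 352,710 − 279,000 = 73,710 kg; Δv = 271×9.81×ln(4.785) = 2658.5×1.5655 ≈ 4162 m/s.
Stage 2: m₀ = 49,910 kg, m_f = 49,910 − 38,900 = 11,010 kg; Δv = 294×9.81×ln(4.533) = 2884.1×1.5114 ≈ 4359 m/s.
Total Δv = 4162 + 4359 = 8521 m/s.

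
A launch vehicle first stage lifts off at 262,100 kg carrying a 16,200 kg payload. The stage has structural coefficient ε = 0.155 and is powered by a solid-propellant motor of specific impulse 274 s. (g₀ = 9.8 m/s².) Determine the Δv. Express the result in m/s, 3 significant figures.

Stage wet mass = m₀ − payload = 262,100 − 16,200 = 245,900 kg.
Stage dry mass = ε × stage wet mass = 0.155 × 245,900 = 38,114.5 kg.
Burnout mass m_f = stage dry + payload = 38,114.5 + 16,200 = 54,314.5 kg.
v_e = Isp · g₀ = 274 × 9.8 = 2685.2 m/s.
Δv = v_e · ln(262,100/54,314.5) = 2685.2 × ln(4.826) = 2685.2 × 1.5739 ≈ 4226 m/s.

Δv ≈ 4230 m/s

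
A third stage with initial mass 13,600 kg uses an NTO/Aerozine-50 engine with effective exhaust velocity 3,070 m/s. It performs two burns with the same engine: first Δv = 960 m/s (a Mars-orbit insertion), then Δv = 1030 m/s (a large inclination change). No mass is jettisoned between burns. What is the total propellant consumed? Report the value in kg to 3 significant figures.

total propellant consumed ≈ 6490 kg

After the first burn: m = 13600 × exp(−960/3070.0) = 13600 × 0.73147 = 9,947.99 kg.
After the second burn: m = 9,947.99 × exp(−1030/3070.0) = 9,947.99 × 0.71498 = 7,112.61 kg.
Total propellant = m₀ − m_final = 13600 − 7,112.61 = 6,487.39 kg.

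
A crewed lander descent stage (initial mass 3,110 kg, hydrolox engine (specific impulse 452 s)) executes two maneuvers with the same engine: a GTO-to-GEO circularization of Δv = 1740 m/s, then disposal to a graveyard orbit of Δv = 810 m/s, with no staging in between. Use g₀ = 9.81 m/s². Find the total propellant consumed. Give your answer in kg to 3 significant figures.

v_e = Isp · g₀ = 452 × 9.81 = 4434.1 m/s.
After the first burn: m = 3110 × exp(−1740/4434.1) = 3110 × 0.67543 = 2,100.59 kg.
After the second burn: m = 2,100.59 × exp(−810/4434.1) = 2,100.59 × 0.83304 = 1,749.88 kg.
Total propellant = m₀ − m_final = 3110 − 1,749.88 = 1,360.12 kg.

total propellant consumed ≈ 1360 kg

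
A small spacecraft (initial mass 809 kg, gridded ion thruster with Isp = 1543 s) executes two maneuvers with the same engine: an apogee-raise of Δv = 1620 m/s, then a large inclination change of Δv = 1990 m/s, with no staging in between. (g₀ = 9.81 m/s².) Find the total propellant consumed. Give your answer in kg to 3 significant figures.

total propellant consumed ≈ 172 kg

v_e = Isp · g₀ = 1543 × 9.81 = 15136.8 m/s.
After the first burn: m = 809 × exp(−1620/15136.8) = 809 × 0.89850 = 726.887 kg.
After the second burn: m = 726.887 × exp(−1990/15136.8) = 726.887 × 0.87681 = 637.342 kg.
Total propellant = m₀ − m_final = 809 − 637.342 = 171.658 kg.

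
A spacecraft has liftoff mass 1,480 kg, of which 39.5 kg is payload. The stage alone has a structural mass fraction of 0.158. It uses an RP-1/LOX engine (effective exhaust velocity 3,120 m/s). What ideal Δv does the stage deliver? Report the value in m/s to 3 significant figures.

Stage wet mass = m₀ − payload = 1,480 − 39.5 = 1,440.5 kg.
Stage dry mass = ε × stage wet mass = 0.158 × 1,440.5 = 227.599 kg.
Burnout mass m_f = stage dry + payload = 227.599 + 39.5 = 267.099 kg.
Δv = v_e · ln(1,480/267.099) = 3120.0 × ln(5.541) = 3120.0 × 1.7122 ≈ 5342 m/s.

Δv ≈ 5340 m/s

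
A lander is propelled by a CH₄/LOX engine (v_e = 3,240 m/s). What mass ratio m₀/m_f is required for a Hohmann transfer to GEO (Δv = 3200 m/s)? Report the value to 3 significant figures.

By the Tsiolkovsky rocket equation, m₀/m_f = exp(Δv / v_e) = exp(3200 / 3240.0) = exp(0.9877) = 2.6849.

mass ratio ≈ 2.68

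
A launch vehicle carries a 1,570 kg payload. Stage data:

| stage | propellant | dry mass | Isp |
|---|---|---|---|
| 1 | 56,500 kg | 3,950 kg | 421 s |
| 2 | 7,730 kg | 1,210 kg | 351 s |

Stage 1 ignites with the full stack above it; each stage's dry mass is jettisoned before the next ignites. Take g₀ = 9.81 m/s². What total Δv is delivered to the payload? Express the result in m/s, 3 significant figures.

Ignition mass of stage 1 = 56,500+3,950 + 7,730+1,210 + 1,570 = 70,960 kg.
Stage 1: m₀ = 70,960 kg, m_f = 70,960 − 56,500 = 14,460 kg; Δv = 421×9.81×ln(4.907) = 4130.0×1.5907 ≈ 6570 m/s.
Stage 2: m₀ = 10,510 kg, m_f = 10,510 − 7,730 = 2,780 kg; Δv = 351×9.81×ln(3.781) = 3443.3×1.3299 ≈ 4579 m/s.
Total Δv = 6570 + 4579 = 11149 m/s.

Δv ≈ 11100 m/s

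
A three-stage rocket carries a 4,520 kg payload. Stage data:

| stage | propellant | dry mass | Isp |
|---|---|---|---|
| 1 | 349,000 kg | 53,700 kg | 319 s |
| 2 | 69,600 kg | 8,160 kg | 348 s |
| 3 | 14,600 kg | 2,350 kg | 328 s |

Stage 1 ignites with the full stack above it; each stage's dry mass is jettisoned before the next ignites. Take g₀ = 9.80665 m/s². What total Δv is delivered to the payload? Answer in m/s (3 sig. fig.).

Δv ≈ 11500 m/s

Ignition mass of stage 1 = 349,000+53,700 + 69,600+8,160 + 14,600+2,350 + 4,520 = 501,930 kg.
Stage 1: m₀ = 501,930 kg, m_f = 501,930 − 349,000 = 152,930 kg; Δv = 319×9.80665×ln(3.282) = 3128.3×1.1885 ≈ 3718 m/s.
Stage 2: m₀ = 99,230 kg, m_f = 99,230 − 69,600 = 29,630 kg; Δv = 348×9.80665×ln(3.349) = 3412.7×1.2087 ≈ 4125 m/s.
Stage 3: m₀ = 21,470 kg, m_f = 21,470 − 14,600 = 6,870 kg; Δv = 328×9.80665×ln(3.125) = 3216.6×1.1395 ≈ 3665 m/s.
Total Δv = 3718 + 4125 + 3665 = 11508 m/s.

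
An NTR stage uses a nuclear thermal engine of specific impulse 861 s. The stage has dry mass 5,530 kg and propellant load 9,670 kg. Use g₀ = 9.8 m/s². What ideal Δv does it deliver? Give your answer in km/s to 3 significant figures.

v_e = Isp · g₀ = 861 × 9.8 = 8437.8 m/s.
m₀ = m_dry + m_prop = 5,530 + 9,670 = 15,200 kg.
Δv = v_e · ln(m₀/m_f) = 8437.8 × ln(2.749) = 8437.8 × 1.0111 ≈ 8531.5 m/s.

Δv ≈ 8.53 km/s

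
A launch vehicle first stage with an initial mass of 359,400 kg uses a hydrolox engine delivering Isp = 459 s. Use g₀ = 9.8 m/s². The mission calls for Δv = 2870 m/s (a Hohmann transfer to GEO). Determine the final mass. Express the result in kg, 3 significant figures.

final mass ≈ 190000 kg

v_e = Isp · g₀ = 459 × 9.8 = 4498.2 m/s.
m₀/m_f = exp(Δv / v_e) = exp(2870 / 4498.2) = exp(0.6380) = 1.8928.
m_f = m₀ / 1.8928 = 359,400 / 1.8928 = 189,877 kg.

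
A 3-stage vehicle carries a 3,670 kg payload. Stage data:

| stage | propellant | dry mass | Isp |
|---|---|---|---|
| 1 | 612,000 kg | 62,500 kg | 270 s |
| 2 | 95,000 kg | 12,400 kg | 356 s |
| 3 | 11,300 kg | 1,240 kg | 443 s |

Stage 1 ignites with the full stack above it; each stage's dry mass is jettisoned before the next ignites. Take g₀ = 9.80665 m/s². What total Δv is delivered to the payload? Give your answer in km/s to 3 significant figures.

Δv ≈ 14.2 km/s

Ignition mass of stage 1 = 612,000+62,500 + 95,000+12,400 + 11,300+1,240 + 3,670 = 798,110 kg.
Stage 1: m₀ = 798,110 kg, m_f = 798,110 − 612,000 = 186,110 kg; Δv = 270×9.80665×ln(4.288) = 2647.8×1.4559 ≈ 3855 m/s.
Stage 2: m₀ = 123,610 kg, m_f = 123,610 − 95,000 = 28,610 kg; Δv = 356×9.80665×ln(4.321) = 3491.2×1.4634 ≈ 5109 m/s.
Stage 3: m₀ = 16,210 kg, m_f = 16,210 − 11,300 = 4,910 kg; Δv = 443×9.80665×ln(3.301) = 4344.3×1.1944 ≈ 5189 m/s.
Total Δv = 3855 + 5109 + 5189 = 14153 m/s.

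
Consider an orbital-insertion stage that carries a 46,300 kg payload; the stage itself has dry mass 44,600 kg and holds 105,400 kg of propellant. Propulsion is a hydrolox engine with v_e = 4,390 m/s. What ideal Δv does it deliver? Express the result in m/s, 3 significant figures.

m₀ = payload + dry + propellant = 46,300 + 44,600 + 105,400 = 196,300 kg.
m_f = payload + dry = 46,300 + 44,600 = 90,900 kg.
Rocket equation: Δv = v_e · ln(m₀/m_f) = 4390.0 × ln(2.16) = 4390.0 × 0.7699 ≈ 3379.8 m/s.

Δv ≈ 3380 m/s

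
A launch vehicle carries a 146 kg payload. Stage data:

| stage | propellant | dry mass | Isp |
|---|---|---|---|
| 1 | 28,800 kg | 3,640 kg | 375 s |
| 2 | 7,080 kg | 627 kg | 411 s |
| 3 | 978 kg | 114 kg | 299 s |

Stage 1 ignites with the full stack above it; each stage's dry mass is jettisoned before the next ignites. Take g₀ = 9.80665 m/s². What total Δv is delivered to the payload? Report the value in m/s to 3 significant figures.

Δv ≈ 15300 m/s

Ignition mass of stage 1 = 28,800+3,640 + 7,080+627 + 978+114 + 146 = 41,385 kg.
Stage 1: m₀ = 41,385 kg, m_f = 41,385 − 28,800 = 12,585 kg; Δv = 375×9.80665×ln(3.288) = 3677.5×1.1904 ≈ 4378 m/s.
Stage 2: m₀ = 8,945 kg, m_f = 8,945 − 7,080 = 1,865 kg; Δv = 411×9.80665×ln(4.796) = 4030.5×1.5678 ≈ 6319 m/s.
Stage 3: m₀ = 1,238 kg, m_f = 1,238 − 978 = 260 kg; Δv = 299×9.80665×ln(4.762) = 2932.2×1.5606 ≈ 4576 m/s.
Total Δv = 4378 + 6319 + 4576 = 15273 m/s.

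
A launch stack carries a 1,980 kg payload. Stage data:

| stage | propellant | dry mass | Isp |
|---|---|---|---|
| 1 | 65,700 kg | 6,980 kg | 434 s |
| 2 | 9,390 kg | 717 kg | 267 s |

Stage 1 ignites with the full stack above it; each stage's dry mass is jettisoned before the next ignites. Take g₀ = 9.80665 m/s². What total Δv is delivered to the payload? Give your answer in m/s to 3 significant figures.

Δv ≈ 10300 m/s

Ignition mass of stage 1 = 65,700+6,980 + 9,390+717 + 1,980 = 84,767 kg.
Stage 1: m₀ = 84,767 kg, m_f = 84,767 − 65,700 = 19,067 kg; Δv = 434×9.80665×ln(4.446) = 4256.1×1.4919 ≈ 6350 m/s.
Stage 2: m₀ = 12,087 kg, m_f = 12,087 − 9,390 = 2,697 kg; Δv = 267×9.80665×ln(4.482) = 2618.4×1.5000 ≈ 3928 m/s.
Total Δv = 6350 + 3928 = 10278 m/s.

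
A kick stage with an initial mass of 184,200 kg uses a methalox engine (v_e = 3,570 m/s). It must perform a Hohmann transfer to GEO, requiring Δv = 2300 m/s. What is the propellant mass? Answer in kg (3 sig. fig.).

propellant mass ≈ 87500 kg

Using Δv = v_e ln(m₀/m_f): m₀/m_f = exp(Δv / v_e) = exp(2300 / 3570.0) = exp(0.6443) = 1.9046.
m_f = 184,200 / 1.9046 = 96,713.2 kg, so propellant = m₀ − m_f = 184,200 − 96,713.2 = 87,486.8 kg.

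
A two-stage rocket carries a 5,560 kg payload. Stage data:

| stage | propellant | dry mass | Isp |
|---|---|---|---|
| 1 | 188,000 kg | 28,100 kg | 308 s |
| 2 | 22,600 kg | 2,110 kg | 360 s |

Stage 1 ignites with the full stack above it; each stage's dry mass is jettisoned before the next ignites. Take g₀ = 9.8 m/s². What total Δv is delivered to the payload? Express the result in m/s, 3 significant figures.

Ignition mass of stage 1 = 188,000+28,100 + 22,600+2,110 + 5,560 = 246,370 kg.
Stage 1: m₀ = 246,370 kg, m_f = 246,370 − 188,000 = 58,370 kg; Δv = 308×9.8×ln(4.221) = 3018.4×1.4400 ≈ 4347 m/s.
Stage 2: m₀ = 30,270 kg, m_f = 30,270 − 22,600 = 7,670 kg; Δv = 360×9.8×ln(3.947) = 3528.0×1.3728 ≈ 4843 m/s.
Total Δv = 4347 + 4843 = 9190 m/s.

Δv ≈ 9190 m/s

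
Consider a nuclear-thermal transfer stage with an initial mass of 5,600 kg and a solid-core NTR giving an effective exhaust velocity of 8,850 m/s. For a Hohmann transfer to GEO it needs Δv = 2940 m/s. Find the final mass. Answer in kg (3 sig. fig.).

final mass ≈ 4020 kg

From the ideal rocket equation, m₀/m_f = exp(Δv / v_e) = exp(2940 / 8850.0) = exp(0.3322) = 1.3940.
m_f = m₀ / 1.3940 = 5,600 / 1.3940 = 4,017.22 kg.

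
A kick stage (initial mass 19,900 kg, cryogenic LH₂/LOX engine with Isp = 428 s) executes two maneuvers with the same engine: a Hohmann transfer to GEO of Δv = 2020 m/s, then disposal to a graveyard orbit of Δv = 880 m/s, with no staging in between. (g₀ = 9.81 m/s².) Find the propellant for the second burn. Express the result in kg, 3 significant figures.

v_e = Isp · g₀ = 428 × 9.81 = 4198.7 m/s.
After the first burn: m = 19900 × exp(−2020/4198.7) = 19900 × 0.61810 = 12,300.2 kg.
After the second burn: m = 12,300.2 × exp(−880/4198.7) = 12,300.2 × 0.81092 = 9,974.48 kg.
Second-burn propellant = 12,300.2 − 9,974.48 = 2,325.72 kg.

propellant for the second burn ≈ 2330 kg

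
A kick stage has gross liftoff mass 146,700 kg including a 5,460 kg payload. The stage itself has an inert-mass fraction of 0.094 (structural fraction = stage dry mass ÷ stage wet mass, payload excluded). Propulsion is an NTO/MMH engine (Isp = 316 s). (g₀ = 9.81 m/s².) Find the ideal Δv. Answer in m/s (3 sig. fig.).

Δv ≈ 6380 m/s

Stage wet mass = m₀ − payload = 146,700 − 5,460 = 141,240 kg.
Stage dry mass = ε × stage wet mass = 0.094 × 141,240 = 13,276.6 kg.
Burnout mass m_f = stage dry + payload = 13,276.6 + 5,460 = 18,736.6 kg.
v_e = Isp · g₀ = 316 × 9.81 = 3100.0 m/s.
From the ideal rocket equation, Δv = v_e · ln(146,700/18,736.6) = 3100.0 × ln(7.83) = 3100.0 × 2.0579 ≈ 6379 m/s.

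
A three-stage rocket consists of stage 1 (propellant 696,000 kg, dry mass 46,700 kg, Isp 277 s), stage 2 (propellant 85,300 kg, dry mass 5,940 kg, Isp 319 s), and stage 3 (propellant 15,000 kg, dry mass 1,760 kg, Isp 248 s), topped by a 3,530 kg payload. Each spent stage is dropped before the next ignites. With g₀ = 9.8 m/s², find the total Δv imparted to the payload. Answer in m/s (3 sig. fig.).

Ignition mass of stage 1 = 696,000+46,700 + 85,300+5,940 + 15,000+1,760 + 3,530 = 854,230 kg.
Stage 1: m₀ = 854,230 kg, m_f = 854,230 − 696,000 = 158,230 kg; Δv = 277×9.8×ln(5.399) = 2714.6×1.6862 ≈ 4577 m/s.
Stage 2: m₀ = 111,530 kg, m_f = 111,530 − 85,300 = 26,230 kg; Δv = 319×9.8×ln(4.252) = 3126.2×1.4474 ≈ 4525 m/s.
Stage 3: m₀ = 20,290 kg, m_f = 20,290 − 15,000 = 5,290 kg; Δv = 248×9.8×ln(3.836) = 2430.4×1.3443 ≈ 3267 m/s.
Total Δv = 4577 + 4525 + 3267 = 12369 m/s.

Δv ≈ 12400 m/s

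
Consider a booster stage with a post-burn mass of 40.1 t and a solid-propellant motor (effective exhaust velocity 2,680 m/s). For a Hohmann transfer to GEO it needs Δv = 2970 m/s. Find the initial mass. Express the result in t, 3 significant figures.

initial mass ≈ 121 t

By the Tsiolkovsky rocket equation, m₀/m_f = exp(Δv / v_e) = exp(2970 / 2680.0) = exp(1.1082) = 3.0289.
m₀ = m_f × 3.0289 = 40.1 × 3.0289 = 121.459 t.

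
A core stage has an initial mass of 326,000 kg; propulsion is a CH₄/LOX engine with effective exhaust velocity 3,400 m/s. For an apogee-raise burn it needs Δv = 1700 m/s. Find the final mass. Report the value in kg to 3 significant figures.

m₀/m_f = exp(Δv / v_e) = exp(1700 / 3400.0) = exp(0.5000) = 1.6487.
m_f = m₀ / 1.6487 = 326,000 / 1.6487 = 197,732 kg.

final mass ≈ 198000 kg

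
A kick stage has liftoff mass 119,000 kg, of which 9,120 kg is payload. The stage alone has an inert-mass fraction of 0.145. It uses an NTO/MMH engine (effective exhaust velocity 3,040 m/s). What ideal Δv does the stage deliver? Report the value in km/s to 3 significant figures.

Δv ≈ 4.74 km/s

Stage wet mass = m₀ − payload = 119,000 − 9,120 = 109,880 kg.
Stage dry mass = ε × stage wet mass = 0.145 × 109,880 = 15,932.6 kg.
Burnout mass m_f = stage dry + payload = 15,932.6 + 9,120 = 25,052.6 kg.
Using Δv = v_e ln(m₀/m_f): Δv = v_e · ln(119,000/25,052.6) = 3040.0 × ln(4.75) = 3040.0 × 1.5581 ≈ 4737 m/s.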